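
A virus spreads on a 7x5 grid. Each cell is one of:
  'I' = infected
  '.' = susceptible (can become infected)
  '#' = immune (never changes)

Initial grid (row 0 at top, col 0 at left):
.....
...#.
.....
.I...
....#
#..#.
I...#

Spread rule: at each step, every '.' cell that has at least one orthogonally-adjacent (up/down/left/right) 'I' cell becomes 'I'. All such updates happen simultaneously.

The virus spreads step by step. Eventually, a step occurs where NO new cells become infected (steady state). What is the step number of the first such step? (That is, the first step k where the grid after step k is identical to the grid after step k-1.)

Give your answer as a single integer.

Answer: 7

Derivation:
Step 0 (initial): 2 infected
Step 1: +5 new -> 7 infected
Step 2: +8 new -> 15 infected
Step 3: +8 new -> 23 infected
Step 4: +3 new -> 26 infected
Step 5: +2 new -> 28 infected
Step 6: +1 new -> 29 infected
Step 7: +0 new -> 29 infected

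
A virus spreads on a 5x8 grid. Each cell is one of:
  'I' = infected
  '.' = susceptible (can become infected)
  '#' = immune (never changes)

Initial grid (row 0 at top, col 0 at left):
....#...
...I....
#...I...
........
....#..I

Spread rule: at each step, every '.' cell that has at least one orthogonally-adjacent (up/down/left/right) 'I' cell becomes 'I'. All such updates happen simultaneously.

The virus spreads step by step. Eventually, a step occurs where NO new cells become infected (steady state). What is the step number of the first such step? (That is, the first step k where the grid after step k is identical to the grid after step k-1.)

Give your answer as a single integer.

Step 0 (initial): 3 infected
Step 1: +8 new -> 11 infected
Step 2: +10 new -> 21 infected
Step 3: +8 new -> 29 infected
Step 4: +5 new -> 34 infected
Step 5: +2 new -> 36 infected
Step 6: +1 new -> 37 infected
Step 7: +0 new -> 37 infected

Answer: 7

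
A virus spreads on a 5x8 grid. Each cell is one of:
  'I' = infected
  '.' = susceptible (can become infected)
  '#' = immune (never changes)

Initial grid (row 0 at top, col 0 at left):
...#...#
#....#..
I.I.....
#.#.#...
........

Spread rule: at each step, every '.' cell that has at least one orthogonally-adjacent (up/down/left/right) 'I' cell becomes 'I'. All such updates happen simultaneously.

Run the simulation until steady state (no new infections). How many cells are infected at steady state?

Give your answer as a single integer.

Answer: 33

Derivation:
Step 0 (initial): 2 infected
Step 1: +3 new -> 5 infected
Step 2: +6 new -> 11 infected
Step 3: +5 new -> 16 infected
Step 4: +7 new -> 23 infected
Step 5: +5 new -> 28 infected
Step 6: +4 new -> 32 infected
Step 7: +1 new -> 33 infected
Step 8: +0 new -> 33 infected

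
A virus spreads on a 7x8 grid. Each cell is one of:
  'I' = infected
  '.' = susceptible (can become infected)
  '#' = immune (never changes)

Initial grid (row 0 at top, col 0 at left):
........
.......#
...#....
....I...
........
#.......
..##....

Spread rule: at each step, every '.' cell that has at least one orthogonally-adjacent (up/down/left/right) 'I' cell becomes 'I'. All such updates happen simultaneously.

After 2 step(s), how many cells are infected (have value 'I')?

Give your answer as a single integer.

Step 0 (initial): 1 infected
Step 1: +4 new -> 5 infected
Step 2: +7 new -> 12 infected

Answer: 12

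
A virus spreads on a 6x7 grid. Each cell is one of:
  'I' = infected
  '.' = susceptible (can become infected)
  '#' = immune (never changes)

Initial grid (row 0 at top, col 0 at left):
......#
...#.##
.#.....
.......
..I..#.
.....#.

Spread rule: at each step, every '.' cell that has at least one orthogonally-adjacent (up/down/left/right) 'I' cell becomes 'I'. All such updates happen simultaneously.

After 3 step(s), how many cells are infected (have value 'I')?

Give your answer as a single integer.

Answer: 18

Derivation:
Step 0 (initial): 1 infected
Step 1: +4 new -> 5 infected
Step 2: +7 new -> 12 infected
Step 3: +6 new -> 18 infected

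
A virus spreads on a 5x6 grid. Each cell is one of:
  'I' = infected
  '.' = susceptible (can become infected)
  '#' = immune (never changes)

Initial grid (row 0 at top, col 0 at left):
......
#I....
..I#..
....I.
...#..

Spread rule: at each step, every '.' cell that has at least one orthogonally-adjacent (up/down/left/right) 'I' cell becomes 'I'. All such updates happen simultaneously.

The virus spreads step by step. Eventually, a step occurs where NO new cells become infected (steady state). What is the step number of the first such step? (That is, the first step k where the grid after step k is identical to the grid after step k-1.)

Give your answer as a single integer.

Step 0 (initial): 3 infected
Step 1: +8 new -> 11 infected
Step 2: +9 new -> 20 infected
Step 3: +5 new -> 25 infected
Step 4: +2 new -> 27 infected
Step 5: +0 new -> 27 infected

Answer: 5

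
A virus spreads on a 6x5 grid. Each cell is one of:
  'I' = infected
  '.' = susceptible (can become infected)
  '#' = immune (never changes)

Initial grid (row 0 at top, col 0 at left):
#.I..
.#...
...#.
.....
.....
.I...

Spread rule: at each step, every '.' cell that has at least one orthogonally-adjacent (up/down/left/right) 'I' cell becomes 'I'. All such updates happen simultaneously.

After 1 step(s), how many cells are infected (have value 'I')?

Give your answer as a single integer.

Answer: 8

Derivation:
Step 0 (initial): 2 infected
Step 1: +6 new -> 8 infected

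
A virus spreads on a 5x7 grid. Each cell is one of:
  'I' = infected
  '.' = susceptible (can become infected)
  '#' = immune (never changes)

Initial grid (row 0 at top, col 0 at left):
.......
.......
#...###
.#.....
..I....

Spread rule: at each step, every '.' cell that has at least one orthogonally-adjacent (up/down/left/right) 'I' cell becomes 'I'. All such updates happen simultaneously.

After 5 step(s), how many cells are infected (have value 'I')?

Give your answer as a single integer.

Answer: 24

Derivation:
Step 0 (initial): 1 infected
Step 1: +3 new -> 4 infected
Step 2: +4 new -> 8 infected
Step 3: +6 new -> 14 infected
Step 4: +5 new -> 19 infected
Step 5: +5 new -> 24 infected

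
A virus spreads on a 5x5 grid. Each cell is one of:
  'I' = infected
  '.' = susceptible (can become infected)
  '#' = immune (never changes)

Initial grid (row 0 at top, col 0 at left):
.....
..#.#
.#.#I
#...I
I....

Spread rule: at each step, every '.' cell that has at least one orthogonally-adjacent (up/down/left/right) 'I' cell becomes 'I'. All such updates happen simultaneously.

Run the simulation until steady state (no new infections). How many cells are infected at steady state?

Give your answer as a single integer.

Step 0 (initial): 3 infected
Step 1: +3 new -> 6 infected
Step 2: +4 new -> 10 infected
Step 3: +1 new -> 11 infected
Step 4: +0 new -> 11 infected

Answer: 11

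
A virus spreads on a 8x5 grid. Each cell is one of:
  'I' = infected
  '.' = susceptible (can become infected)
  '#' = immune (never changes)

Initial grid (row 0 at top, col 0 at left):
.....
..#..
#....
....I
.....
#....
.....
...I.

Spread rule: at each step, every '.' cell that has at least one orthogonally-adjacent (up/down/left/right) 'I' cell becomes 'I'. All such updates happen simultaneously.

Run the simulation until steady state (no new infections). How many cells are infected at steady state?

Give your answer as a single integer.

Answer: 37

Derivation:
Step 0 (initial): 2 infected
Step 1: +6 new -> 8 infected
Step 2: +9 new -> 17 infected
Step 3: +8 new -> 25 infected
Step 4: +6 new -> 31 infected
Step 5: +3 new -> 34 infected
Step 6: +2 new -> 36 infected
Step 7: +1 new -> 37 infected
Step 8: +0 new -> 37 infected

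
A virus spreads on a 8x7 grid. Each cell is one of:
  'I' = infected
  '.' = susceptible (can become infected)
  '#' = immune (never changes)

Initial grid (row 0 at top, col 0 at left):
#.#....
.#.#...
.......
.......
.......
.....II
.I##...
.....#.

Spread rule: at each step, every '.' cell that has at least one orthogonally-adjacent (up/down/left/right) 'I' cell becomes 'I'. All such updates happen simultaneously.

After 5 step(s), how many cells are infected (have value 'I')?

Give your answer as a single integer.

Step 0 (initial): 3 infected
Step 1: +8 new -> 11 infected
Step 2: +11 new -> 22 infected
Step 3: +9 new -> 31 infected
Step 4: +7 new -> 38 infected
Step 5: +6 new -> 44 infected

Answer: 44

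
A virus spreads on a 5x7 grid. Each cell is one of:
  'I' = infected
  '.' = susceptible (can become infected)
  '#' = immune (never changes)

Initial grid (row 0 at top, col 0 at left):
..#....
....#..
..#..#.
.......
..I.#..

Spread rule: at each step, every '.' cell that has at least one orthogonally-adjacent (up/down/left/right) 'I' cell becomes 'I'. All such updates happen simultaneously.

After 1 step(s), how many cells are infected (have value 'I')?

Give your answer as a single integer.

Answer: 4

Derivation:
Step 0 (initial): 1 infected
Step 1: +3 new -> 4 infected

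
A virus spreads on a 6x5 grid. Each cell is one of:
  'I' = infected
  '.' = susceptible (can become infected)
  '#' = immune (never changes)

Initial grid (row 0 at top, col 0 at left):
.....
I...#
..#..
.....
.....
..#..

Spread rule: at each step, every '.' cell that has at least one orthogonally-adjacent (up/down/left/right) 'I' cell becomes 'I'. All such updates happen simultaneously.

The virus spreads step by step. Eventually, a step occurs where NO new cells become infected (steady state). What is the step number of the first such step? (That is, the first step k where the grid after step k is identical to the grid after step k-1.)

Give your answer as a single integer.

Step 0 (initial): 1 infected
Step 1: +3 new -> 4 infected
Step 2: +4 new -> 8 infected
Step 3: +4 new -> 12 infected
Step 4: +5 new -> 17 infected
Step 5: +5 new -> 22 infected
Step 6: +2 new -> 24 infected
Step 7: +2 new -> 26 infected
Step 8: +1 new -> 27 infected
Step 9: +0 new -> 27 infected

Answer: 9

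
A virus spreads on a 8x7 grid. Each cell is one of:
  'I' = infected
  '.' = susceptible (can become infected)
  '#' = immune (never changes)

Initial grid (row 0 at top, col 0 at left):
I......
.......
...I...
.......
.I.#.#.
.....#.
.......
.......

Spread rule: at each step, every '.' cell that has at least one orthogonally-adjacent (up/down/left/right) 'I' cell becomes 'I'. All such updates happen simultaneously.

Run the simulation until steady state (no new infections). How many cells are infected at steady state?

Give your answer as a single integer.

Answer: 53

Derivation:
Step 0 (initial): 3 infected
Step 1: +10 new -> 13 infected
Step 2: +14 new -> 27 infected
Step 3: +9 new -> 36 infected
Step 4: +7 new -> 43 infected
Step 5: +4 new -> 47 infected
Step 6: +3 new -> 50 infected
Step 7: +2 new -> 52 infected
Step 8: +1 new -> 53 infected
Step 9: +0 new -> 53 infected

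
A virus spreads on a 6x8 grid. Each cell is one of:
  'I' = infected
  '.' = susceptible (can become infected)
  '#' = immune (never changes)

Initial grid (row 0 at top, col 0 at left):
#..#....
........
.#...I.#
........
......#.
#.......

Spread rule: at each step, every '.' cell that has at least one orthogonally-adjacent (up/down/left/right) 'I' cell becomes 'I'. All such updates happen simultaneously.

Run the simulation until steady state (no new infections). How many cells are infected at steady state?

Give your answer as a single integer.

Step 0 (initial): 1 infected
Step 1: +4 new -> 5 infected
Step 2: +7 new -> 12 infected
Step 3: +9 new -> 21 infected
Step 4: +7 new -> 28 infected
Step 5: +6 new -> 34 infected
Step 6: +5 new -> 39 infected
Step 7: +3 new -> 42 infected
Step 8: +0 new -> 42 infected

Answer: 42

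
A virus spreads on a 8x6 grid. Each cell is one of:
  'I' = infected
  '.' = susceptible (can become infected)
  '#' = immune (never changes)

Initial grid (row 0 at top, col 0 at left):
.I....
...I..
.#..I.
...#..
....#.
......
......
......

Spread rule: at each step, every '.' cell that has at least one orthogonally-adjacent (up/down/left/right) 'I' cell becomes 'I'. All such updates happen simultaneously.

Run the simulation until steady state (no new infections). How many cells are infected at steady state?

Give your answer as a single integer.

Step 0 (initial): 3 infected
Step 1: +9 new -> 12 infected
Step 2: +5 new -> 17 infected
Step 3: +4 new -> 21 infected
Step 4: +4 new -> 25 infected
Step 5: +6 new -> 31 infected
Step 6: +6 new -> 37 infected
Step 7: +5 new -> 42 infected
Step 8: +3 new -> 45 infected
Step 9: +0 new -> 45 infected

Answer: 45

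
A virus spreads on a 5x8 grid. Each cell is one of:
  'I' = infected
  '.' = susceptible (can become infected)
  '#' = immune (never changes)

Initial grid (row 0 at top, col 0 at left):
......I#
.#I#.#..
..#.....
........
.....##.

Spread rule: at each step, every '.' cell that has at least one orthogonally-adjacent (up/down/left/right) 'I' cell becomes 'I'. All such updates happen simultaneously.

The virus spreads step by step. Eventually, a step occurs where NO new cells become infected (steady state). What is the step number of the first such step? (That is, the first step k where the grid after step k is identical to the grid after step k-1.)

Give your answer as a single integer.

Step 0 (initial): 2 infected
Step 1: +3 new -> 5 infected
Step 2: +5 new -> 10 infected
Step 3: +5 new -> 15 infected
Step 4: +4 new -> 19 infected
Step 5: +4 new -> 23 infected
Step 6: +4 new -> 27 infected
Step 7: +4 new -> 31 infected
Step 8: +2 new -> 33 infected
Step 9: +0 new -> 33 infected

Answer: 9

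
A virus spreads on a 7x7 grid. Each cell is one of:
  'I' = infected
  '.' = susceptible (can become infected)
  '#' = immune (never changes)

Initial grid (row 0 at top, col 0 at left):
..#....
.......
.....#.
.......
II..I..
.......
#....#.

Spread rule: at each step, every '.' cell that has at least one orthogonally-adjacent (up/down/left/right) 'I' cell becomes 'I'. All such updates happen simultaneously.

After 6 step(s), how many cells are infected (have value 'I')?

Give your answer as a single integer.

Step 0 (initial): 3 infected
Step 1: +9 new -> 12 infected
Step 2: +12 new -> 24 infected
Step 3: +9 new -> 33 infected
Step 4: +8 new -> 41 infected
Step 5: +3 new -> 44 infected
Step 6: +1 new -> 45 infected

Answer: 45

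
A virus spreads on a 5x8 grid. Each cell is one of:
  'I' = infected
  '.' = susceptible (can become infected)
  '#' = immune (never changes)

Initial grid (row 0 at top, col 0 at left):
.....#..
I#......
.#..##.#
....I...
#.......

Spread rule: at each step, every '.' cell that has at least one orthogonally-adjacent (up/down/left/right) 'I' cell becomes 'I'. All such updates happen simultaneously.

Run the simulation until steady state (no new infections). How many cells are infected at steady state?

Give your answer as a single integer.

Step 0 (initial): 2 infected
Step 1: +5 new -> 7 infected
Step 2: +7 new -> 14 infected
Step 3: +8 new -> 22 infected
Step 4: +6 new -> 28 infected
Step 5: +4 new -> 32 infected
Step 6: +1 new -> 33 infected
Step 7: +0 new -> 33 infected

Answer: 33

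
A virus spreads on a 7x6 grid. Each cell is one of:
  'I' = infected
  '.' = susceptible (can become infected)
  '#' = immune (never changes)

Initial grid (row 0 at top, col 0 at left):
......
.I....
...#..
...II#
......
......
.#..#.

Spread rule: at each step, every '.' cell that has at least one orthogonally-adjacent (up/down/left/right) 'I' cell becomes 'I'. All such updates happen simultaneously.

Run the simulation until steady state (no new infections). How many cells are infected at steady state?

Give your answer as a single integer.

Answer: 38

Derivation:
Step 0 (initial): 3 infected
Step 1: +8 new -> 11 infected
Step 2: +12 new -> 23 infected
Step 3: +8 new -> 31 infected
Step 4: +5 new -> 36 infected
Step 5: +1 new -> 37 infected
Step 6: +1 new -> 38 infected
Step 7: +0 new -> 38 infected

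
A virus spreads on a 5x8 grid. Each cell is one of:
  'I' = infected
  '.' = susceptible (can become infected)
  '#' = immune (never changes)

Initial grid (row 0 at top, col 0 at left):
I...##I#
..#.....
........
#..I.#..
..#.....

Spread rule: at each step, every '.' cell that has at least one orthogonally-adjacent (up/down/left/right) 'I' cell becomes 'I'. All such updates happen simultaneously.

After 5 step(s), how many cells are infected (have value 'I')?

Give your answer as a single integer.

Step 0 (initial): 3 infected
Step 1: +7 new -> 10 infected
Step 2: +11 new -> 21 infected
Step 3: +8 new -> 29 infected
Step 4: +3 new -> 32 infected
Step 5: +1 new -> 33 infected

Answer: 33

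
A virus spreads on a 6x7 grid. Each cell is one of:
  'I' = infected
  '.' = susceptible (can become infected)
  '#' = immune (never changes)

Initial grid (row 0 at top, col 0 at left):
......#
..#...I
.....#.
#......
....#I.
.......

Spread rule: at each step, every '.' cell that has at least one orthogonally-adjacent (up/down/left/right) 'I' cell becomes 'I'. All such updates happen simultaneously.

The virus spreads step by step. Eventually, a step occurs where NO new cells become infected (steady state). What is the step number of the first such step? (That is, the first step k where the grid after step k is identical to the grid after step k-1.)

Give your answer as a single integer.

Answer: 9

Derivation:
Step 0 (initial): 2 infected
Step 1: +5 new -> 7 infected
Step 2: +6 new -> 13 infected
Step 3: +5 new -> 18 infected
Step 4: +5 new -> 23 infected
Step 5: +5 new -> 28 infected
Step 6: +4 new -> 32 infected
Step 7: +4 new -> 36 infected
Step 8: +1 new -> 37 infected
Step 9: +0 new -> 37 infected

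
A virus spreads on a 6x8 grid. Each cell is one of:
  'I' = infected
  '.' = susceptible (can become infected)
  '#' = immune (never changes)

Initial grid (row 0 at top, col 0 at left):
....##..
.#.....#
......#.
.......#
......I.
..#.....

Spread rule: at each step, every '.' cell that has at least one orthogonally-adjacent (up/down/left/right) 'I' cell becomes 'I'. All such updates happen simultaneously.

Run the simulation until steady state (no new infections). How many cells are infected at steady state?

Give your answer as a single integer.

Step 0 (initial): 1 infected
Step 1: +4 new -> 5 infected
Step 2: +4 new -> 9 infected
Step 3: +4 new -> 13 infected
Step 4: +5 new -> 18 infected
Step 5: +5 new -> 23 infected
Step 6: +6 new -> 29 infected
Step 7: +6 new -> 35 infected
Step 8: +2 new -> 37 infected
Step 9: +2 new -> 39 infected
Step 10: +1 new -> 40 infected
Step 11: +0 new -> 40 infected

Answer: 40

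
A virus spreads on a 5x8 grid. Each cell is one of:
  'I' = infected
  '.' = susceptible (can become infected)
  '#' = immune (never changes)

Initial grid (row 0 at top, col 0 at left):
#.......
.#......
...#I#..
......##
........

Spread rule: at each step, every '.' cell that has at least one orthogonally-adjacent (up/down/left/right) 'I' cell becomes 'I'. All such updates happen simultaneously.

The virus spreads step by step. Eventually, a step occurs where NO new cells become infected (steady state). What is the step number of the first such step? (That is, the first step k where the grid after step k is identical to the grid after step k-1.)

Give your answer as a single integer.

Step 0 (initial): 1 infected
Step 1: +2 new -> 3 infected
Step 2: +6 new -> 9 infected
Step 3: +7 new -> 16 infected
Step 4: +8 new -> 24 infected
Step 5: +7 new -> 31 infected
Step 6: +2 new -> 33 infected
Step 7: +1 new -> 34 infected
Step 8: +0 new -> 34 infected

Answer: 8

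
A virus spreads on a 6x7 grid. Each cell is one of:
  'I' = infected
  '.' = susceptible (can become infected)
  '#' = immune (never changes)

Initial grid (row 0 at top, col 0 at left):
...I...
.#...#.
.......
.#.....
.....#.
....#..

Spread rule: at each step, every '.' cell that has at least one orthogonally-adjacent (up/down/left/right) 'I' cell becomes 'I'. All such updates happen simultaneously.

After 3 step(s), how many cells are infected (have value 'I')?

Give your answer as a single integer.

Step 0 (initial): 1 infected
Step 1: +3 new -> 4 infected
Step 2: +5 new -> 9 infected
Step 3: +5 new -> 14 infected

Answer: 14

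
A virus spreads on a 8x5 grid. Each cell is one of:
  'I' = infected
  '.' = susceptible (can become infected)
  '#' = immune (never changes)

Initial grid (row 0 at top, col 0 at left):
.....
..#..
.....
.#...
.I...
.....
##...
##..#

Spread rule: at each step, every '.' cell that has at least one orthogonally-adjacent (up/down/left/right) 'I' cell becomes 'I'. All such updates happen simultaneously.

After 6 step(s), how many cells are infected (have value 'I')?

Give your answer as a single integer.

Answer: 31

Derivation:
Step 0 (initial): 1 infected
Step 1: +3 new -> 4 infected
Step 2: +5 new -> 9 infected
Step 3: +6 new -> 15 infected
Step 4: +7 new -> 22 infected
Step 5: +6 new -> 28 infected
Step 6: +3 new -> 31 infected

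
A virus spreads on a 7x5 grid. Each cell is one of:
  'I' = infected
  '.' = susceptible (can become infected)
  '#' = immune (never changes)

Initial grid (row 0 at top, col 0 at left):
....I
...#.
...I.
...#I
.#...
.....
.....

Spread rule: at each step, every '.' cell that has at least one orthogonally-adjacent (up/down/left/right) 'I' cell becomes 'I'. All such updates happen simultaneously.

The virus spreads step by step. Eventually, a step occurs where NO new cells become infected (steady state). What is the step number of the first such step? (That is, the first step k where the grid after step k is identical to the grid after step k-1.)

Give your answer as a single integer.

Step 0 (initial): 3 infected
Step 1: +5 new -> 8 infected
Step 2: +6 new -> 14 infected
Step 3: +7 new -> 21 infected
Step 4: +5 new -> 26 infected
Step 5: +3 new -> 29 infected
Step 6: +2 new -> 31 infected
Step 7: +1 new -> 32 infected
Step 8: +0 new -> 32 infected

Answer: 8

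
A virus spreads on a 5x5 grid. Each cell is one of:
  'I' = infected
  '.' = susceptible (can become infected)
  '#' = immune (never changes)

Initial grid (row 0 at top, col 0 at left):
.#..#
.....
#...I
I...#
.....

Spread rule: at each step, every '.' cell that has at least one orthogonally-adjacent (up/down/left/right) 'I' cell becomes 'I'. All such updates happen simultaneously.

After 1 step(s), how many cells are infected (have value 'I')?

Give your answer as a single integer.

Answer: 6

Derivation:
Step 0 (initial): 2 infected
Step 1: +4 new -> 6 infected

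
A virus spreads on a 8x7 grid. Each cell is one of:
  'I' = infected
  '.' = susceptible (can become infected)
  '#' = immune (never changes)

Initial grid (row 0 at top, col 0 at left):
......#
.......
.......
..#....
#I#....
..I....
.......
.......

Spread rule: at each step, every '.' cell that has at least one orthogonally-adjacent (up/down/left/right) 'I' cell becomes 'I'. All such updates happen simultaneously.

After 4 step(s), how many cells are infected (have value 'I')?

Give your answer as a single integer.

Step 0 (initial): 2 infected
Step 1: +4 new -> 6 infected
Step 2: +8 new -> 14 infected
Step 3: +10 new -> 24 infected
Step 4: +10 new -> 34 infected

Answer: 34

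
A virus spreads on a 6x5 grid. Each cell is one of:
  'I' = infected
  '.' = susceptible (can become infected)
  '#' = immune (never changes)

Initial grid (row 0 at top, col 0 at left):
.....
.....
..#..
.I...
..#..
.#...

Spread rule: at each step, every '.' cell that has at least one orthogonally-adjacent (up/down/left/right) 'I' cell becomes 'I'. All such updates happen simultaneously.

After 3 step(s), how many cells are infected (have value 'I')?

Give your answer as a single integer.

Step 0 (initial): 1 infected
Step 1: +4 new -> 5 infected
Step 2: +4 new -> 9 infected
Step 3: +7 new -> 16 infected

Answer: 16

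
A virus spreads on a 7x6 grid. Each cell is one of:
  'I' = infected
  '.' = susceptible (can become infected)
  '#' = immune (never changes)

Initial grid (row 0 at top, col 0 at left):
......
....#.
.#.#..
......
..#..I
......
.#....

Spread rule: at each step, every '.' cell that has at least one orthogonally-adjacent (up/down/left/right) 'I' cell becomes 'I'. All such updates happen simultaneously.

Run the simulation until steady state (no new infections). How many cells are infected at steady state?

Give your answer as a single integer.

Answer: 37

Derivation:
Step 0 (initial): 1 infected
Step 1: +3 new -> 4 infected
Step 2: +5 new -> 9 infected
Step 3: +5 new -> 14 infected
Step 4: +4 new -> 18 infected
Step 5: +5 new -> 23 infected
Step 6: +5 new -> 28 infected
Step 7: +6 new -> 34 infected
Step 8: +2 new -> 36 infected
Step 9: +1 new -> 37 infected
Step 10: +0 new -> 37 infected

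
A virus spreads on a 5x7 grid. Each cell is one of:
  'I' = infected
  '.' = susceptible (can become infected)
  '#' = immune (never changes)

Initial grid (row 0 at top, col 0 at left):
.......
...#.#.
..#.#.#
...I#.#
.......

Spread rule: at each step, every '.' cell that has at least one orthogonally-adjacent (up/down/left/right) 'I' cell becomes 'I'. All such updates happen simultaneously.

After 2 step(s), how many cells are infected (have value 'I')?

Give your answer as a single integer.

Step 0 (initial): 1 infected
Step 1: +3 new -> 4 infected
Step 2: +3 new -> 7 infected

Answer: 7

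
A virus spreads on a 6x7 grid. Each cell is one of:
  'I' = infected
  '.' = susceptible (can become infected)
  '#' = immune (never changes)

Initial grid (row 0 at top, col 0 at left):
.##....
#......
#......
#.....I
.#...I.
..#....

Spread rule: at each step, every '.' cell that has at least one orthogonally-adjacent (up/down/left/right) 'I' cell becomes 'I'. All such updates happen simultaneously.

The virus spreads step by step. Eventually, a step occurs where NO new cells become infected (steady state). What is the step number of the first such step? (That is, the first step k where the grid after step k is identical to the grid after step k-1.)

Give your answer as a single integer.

Answer: 8

Derivation:
Step 0 (initial): 2 infected
Step 1: +5 new -> 7 infected
Step 2: +6 new -> 13 infected
Step 3: +6 new -> 19 infected
Step 4: +4 new -> 23 infected
Step 5: +4 new -> 27 infected
Step 6: +3 new -> 30 infected
Step 7: +1 new -> 31 infected
Step 8: +0 new -> 31 infected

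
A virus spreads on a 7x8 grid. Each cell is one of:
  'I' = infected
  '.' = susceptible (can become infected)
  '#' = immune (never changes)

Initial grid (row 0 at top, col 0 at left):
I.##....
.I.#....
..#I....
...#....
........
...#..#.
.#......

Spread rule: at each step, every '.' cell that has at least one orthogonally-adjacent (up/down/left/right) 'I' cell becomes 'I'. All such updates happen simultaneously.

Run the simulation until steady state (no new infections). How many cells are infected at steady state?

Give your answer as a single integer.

Step 0 (initial): 3 infected
Step 1: +5 new -> 8 infected
Step 2: +5 new -> 13 infected
Step 3: +8 new -> 21 infected
Step 4: +10 new -> 31 infected
Step 5: +8 new -> 39 infected
Step 6: +6 new -> 45 infected
Step 7: +2 new -> 47 infected
Step 8: +1 new -> 48 infected
Step 9: +0 new -> 48 infected

Answer: 48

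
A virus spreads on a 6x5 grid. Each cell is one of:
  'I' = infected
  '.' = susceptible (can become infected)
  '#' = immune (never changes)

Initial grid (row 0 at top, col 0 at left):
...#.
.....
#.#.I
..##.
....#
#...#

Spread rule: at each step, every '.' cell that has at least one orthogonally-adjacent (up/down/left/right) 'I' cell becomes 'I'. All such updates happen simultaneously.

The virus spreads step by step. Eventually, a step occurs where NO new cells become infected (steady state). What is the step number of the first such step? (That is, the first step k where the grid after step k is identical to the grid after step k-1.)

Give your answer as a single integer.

Step 0 (initial): 1 infected
Step 1: +3 new -> 4 infected
Step 2: +2 new -> 6 infected
Step 3: +1 new -> 7 infected
Step 4: +2 new -> 9 infected
Step 5: +3 new -> 12 infected
Step 6: +2 new -> 14 infected
Step 7: +2 new -> 16 infected
Step 8: +3 new -> 19 infected
Step 9: +2 new -> 21 infected
Step 10: +1 new -> 22 infected
Step 11: +0 new -> 22 infected

Answer: 11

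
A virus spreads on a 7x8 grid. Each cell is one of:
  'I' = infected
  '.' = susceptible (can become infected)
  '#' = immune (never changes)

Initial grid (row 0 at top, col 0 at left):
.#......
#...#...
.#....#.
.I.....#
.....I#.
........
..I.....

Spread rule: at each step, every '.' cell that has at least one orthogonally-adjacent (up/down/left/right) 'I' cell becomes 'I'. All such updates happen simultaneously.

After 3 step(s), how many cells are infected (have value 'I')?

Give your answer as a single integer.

Answer: 35

Derivation:
Step 0 (initial): 3 infected
Step 1: +9 new -> 12 infected
Step 2: +16 new -> 28 infected
Step 3: +7 new -> 35 infected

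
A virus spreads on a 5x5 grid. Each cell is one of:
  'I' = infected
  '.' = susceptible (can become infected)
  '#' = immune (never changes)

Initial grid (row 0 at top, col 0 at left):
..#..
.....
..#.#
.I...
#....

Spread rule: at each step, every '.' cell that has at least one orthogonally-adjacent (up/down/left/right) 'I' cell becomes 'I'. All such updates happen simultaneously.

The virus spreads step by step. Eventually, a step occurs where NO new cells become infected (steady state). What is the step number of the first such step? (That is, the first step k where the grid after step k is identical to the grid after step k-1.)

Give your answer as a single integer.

Answer: 7

Derivation:
Step 0 (initial): 1 infected
Step 1: +4 new -> 5 infected
Step 2: +4 new -> 9 infected
Step 3: +6 new -> 15 infected
Step 4: +3 new -> 18 infected
Step 5: +2 new -> 20 infected
Step 6: +1 new -> 21 infected
Step 7: +0 new -> 21 infected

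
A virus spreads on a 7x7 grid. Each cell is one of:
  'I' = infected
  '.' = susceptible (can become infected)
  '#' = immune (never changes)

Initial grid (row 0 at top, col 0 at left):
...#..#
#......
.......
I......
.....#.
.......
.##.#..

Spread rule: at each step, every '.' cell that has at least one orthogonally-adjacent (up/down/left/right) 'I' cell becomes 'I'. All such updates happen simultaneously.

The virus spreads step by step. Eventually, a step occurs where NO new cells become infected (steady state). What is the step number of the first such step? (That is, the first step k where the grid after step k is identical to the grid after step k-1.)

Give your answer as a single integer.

Step 0 (initial): 1 infected
Step 1: +3 new -> 4 infected
Step 2: +4 new -> 8 infected
Step 3: +6 new -> 14 infected
Step 4: +6 new -> 20 infected
Step 5: +7 new -> 27 infected
Step 6: +5 new -> 32 infected
Step 7: +5 new -> 37 infected
Step 8: +4 new -> 41 infected
Step 9: +1 new -> 42 infected
Step 10: +0 new -> 42 infected

Answer: 10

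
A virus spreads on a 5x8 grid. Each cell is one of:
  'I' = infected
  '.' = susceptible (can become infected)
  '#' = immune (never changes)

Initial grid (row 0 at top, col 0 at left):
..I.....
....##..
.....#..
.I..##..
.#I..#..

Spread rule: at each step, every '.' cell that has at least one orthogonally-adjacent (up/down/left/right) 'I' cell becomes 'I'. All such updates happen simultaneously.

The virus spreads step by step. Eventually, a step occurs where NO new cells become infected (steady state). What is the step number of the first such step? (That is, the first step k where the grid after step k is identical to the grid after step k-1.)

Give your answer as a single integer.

Answer: 10

Derivation:
Step 0 (initial): 3 infected
Step 1: +7 new -> 10 infected
Step 2: +9 new -> 19 infected
Step 3: +3 new -> 22 infected
Step 4: +2 new -> 24 infected
Step 5: +2 new -> 26 infected
Step 6: +2 new -> 28 infected
Step 7: +2 new -> 30 infected
Step 8: +2 new -> 32 infected
Step 9: +1 new -> 33 infected
Step 10: +0 new -> 33 infected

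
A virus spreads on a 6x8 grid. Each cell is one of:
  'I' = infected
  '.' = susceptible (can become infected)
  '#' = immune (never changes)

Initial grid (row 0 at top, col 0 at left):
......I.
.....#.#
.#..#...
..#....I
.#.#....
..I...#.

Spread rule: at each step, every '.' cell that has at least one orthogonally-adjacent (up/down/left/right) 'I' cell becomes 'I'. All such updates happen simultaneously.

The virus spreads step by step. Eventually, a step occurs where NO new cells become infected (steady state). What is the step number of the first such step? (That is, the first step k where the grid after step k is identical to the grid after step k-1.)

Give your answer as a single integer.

Answer: 7

Derivation:
Step 0 (initial): 3 infected
Step 1: +9 new -> 12 infected
Step 2: +7 new -> 19 infected
Step 3: +8 new -> 27 infected
Step 4: +4 new -> 31 infected
Step 5: +5 new -> 36 infected
Step 6: +4 new -> 40 infected
Step 7: +0 new -> 40 infected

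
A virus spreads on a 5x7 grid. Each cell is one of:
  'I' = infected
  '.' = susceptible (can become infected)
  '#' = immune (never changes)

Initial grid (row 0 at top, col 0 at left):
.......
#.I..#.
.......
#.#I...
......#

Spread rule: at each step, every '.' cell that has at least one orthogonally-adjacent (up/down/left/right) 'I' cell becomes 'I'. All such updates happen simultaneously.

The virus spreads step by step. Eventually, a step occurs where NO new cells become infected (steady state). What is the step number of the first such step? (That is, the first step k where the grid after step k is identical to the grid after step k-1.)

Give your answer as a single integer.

Step 0 (initial): 2 infected
Step 1: +7 new -> 9 infected
Step 2: +8 new -> 17 infected
Step 3: +8 new -> 25 infected
Step 4: +3 new -> 28 infected
Step 5: +2 new -> 30 infected
Step 6: +0 new -> 30 infected

Answer: 6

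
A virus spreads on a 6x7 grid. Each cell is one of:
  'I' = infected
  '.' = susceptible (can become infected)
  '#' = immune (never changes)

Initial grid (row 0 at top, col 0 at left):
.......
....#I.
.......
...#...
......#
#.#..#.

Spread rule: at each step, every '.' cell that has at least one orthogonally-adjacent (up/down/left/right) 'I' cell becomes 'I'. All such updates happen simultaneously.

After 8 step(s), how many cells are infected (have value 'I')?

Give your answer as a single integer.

Answer: 35

Derivation:
Step 0 (initial): 1 infected
Step 1: +3 new -> 4 infected
Step 2: +5 new -> 9 infected
Step 3: +5 new -> 14 infected
Step 4: +4 new -> 18 infected
Step 5: +6 new -> 24 infected
Step 6: +6 new -> 30 infected
Step 7: +3 new -> 33 infected
Step 8: +2 new -> 35 infected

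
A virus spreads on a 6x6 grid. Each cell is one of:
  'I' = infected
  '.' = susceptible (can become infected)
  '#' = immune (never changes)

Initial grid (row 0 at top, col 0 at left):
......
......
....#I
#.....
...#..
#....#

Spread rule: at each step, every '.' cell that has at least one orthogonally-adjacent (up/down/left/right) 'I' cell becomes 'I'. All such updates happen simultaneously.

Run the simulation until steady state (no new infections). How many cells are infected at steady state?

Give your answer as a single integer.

Answer: 31

Derivation:
Step 0 (initial): 1 infected
Step 1: +2 new -> 3 infected
Step 2: +4 new -> 7 infected
Step 3: +4 new -> 11 infected
Step 4: +5 new -> 16 infected
Step 5: +6 new -> 22 infected
Step 6: +5 new -> 27 infected
Step 7: +4 new -> 31 infected
Step 8: +0 new -> 31 infected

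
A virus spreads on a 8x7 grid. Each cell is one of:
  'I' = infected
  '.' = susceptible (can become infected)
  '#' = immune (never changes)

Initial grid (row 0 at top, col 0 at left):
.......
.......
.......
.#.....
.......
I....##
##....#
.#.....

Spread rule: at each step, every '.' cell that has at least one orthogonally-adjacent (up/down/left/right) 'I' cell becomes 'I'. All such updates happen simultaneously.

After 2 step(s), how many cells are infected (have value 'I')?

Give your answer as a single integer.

Answer: 6

Derivation:
Step 0 (initial): 1 infected
Step 1: +2 new -> 3 infected
Step 2: +3 new -> 6 infected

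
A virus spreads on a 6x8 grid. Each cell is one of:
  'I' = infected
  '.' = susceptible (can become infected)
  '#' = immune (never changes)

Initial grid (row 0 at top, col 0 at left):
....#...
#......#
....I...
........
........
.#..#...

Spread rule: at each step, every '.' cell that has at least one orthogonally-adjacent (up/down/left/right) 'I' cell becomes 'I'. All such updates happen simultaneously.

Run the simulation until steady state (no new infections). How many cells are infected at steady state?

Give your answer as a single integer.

Step 0 (initial): 1 infected
Step 1: +4 new -> 5 infected
Step 2: +7 new -> 12 infected
Step 3: +10 new -> 22 infected
Step 4: +10 new -> 32 infected
Step 5: +7 new -> 39 infected
Step 6: +3 new -> 42 infected
Step 7: +1 new -> 43 infected
Step 8: +0 new -> 43 infected

Answer: 43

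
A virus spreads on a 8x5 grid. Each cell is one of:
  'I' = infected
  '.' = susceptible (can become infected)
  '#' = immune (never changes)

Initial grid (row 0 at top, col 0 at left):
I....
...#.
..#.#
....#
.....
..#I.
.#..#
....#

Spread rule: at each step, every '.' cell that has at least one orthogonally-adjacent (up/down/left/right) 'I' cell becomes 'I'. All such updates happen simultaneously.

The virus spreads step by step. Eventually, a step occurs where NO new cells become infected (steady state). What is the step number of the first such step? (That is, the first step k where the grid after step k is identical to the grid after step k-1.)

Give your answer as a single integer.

Step 0 (initial): 2 infected
Step 1: +5 new -> 7 infected
Step 2: +8 new -> 15 infected
Step 3: +8 new -> 23 infected
Step 4: +5 new -> 28 infected
Step 5: +3 new -> 31 infected
Step 6: +1 new -> 32 infected
Step 7: +0 new -> 32 infected

Answer: 7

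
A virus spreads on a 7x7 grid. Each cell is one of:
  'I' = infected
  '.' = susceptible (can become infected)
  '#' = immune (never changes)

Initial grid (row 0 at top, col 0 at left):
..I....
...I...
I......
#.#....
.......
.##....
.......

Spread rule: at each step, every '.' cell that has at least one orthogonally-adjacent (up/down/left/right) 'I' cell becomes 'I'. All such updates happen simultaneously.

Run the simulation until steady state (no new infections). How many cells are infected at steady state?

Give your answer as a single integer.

Answer: 45

Derivation:
Step 0 (initial): 3 infected
Step 1: +7 new -> 10 infected
Step 2: +8 new -> 18 infected
Step 3: +6 new -> 24 infected
Step 4: +7 new -> 31 infected
Step 5: +5 new -> 36 infected
Step 6: +5 new -> 41 infected
Step 7: +3 new -> 44 infected
Step 8: +1 new -> 45 infected
Step 9: +0 new -> 45 infected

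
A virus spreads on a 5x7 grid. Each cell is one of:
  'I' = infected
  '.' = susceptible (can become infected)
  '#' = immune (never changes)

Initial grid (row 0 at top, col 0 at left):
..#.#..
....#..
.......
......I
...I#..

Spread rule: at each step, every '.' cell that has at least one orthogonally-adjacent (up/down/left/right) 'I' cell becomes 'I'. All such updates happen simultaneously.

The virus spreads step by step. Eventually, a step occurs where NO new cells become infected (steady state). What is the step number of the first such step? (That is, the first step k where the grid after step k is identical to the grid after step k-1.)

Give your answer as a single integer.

Step 0 (initial): 2 infected
Step 1: +5 new -> 7 infected
Step 2: +7 new -> 14 infected
Step 3: +7 new -> 21 infected
Step 4: +5 new -> 26 infected
Step 5: +2 new -> 28 infected
Step 6: +2 new -> 30 infected
Step 7: +1 new -> 31 infected
Step 8: +0 new -> 31 infected

Answer: 8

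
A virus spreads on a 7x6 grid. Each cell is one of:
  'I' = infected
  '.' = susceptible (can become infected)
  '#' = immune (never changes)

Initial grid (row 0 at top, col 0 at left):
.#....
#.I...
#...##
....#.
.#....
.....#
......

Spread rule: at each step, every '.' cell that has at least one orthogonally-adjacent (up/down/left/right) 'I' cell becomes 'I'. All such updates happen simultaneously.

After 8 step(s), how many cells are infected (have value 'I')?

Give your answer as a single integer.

Step 0 (initial): 1 infected
Step 1: +4 new -> 5 infected
Step 2: +5 new -> 10 infected
Step 3: +5 new -> 15 infected
Step 4: +4 new -> 19 infected
Step 5: +5 new -> 24 infected
Step 6: +5 new -> 29 infected
Step 7: +3 new -> 32 infected
Step 8: +1 new -> 33 infected

Answer: 33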